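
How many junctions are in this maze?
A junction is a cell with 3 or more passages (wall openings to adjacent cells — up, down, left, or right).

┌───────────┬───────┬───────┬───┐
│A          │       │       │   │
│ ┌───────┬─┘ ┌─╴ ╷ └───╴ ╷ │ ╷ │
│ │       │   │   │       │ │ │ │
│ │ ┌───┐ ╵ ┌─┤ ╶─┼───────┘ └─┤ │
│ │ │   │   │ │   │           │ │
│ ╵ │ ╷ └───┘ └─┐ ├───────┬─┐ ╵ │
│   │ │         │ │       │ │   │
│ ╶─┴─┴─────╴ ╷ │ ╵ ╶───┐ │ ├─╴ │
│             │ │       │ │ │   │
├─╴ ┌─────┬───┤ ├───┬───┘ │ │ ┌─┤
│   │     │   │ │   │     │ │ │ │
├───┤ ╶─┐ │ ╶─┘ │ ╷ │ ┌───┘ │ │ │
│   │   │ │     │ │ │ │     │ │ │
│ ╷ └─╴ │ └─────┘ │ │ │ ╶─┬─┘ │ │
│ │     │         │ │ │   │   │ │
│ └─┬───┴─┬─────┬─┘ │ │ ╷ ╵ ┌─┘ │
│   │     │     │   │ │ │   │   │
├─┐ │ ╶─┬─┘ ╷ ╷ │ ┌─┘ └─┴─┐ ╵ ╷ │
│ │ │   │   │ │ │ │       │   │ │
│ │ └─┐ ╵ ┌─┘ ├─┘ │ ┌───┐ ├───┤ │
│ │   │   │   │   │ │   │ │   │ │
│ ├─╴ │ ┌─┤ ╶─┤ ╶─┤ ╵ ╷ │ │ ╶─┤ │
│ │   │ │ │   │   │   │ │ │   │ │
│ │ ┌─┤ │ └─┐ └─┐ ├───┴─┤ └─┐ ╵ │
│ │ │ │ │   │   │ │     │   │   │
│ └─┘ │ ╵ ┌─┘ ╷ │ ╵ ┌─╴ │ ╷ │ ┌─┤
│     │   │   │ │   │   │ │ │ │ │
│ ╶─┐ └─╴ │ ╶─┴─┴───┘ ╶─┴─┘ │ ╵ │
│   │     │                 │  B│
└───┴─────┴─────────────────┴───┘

Checking each cell for number of passages:

Junctions found (3+ passages):
  (0, 8): 3 passages
  (0, 12): 3 passages
  (2, 13): 3 passages
  (3, 0): 3 passages
  (3, 6): 4 passages
  (3, 15): 3 passages
  (4, 1): 3 passages
  (4, 9): 3 passages
  (7, 11): 3 passages
  (8, 6): 3 passages
  (8, 13): 3 passages
  (8, 15): 3 passages
  (9, 10): 3 passages
  (10, 3): 3 passages
  (12, 4): 3 passages
  (12, 6): 3 passages
  (12, 12): 3 passages
  (12, 14): 3 passages
  (13, 0): 3 passages
  (13, 2): 3 passages
  (13, 4): 3 passages
  (14, 10): 3 passages
Total junctions: 22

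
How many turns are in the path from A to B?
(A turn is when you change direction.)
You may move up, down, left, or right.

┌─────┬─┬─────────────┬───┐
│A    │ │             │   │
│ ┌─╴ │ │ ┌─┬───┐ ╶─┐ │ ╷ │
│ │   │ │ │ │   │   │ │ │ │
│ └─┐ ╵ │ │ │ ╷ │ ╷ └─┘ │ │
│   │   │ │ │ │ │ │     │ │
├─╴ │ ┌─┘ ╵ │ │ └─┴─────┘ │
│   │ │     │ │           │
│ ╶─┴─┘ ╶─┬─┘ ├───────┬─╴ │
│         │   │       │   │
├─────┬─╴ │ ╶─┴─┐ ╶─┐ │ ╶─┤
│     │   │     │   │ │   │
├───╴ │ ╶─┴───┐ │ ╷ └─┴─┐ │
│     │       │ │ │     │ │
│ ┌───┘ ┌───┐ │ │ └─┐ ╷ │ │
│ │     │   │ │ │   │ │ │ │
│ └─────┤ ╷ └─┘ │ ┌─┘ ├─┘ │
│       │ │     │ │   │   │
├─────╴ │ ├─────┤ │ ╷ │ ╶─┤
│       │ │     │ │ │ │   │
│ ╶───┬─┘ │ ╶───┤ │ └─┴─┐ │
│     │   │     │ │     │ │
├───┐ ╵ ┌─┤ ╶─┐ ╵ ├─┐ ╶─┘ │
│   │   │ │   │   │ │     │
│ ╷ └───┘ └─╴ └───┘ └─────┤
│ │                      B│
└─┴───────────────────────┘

Directions: down, down, right, down, left, down, right, right, right, up, right, up, up, up, right, right, right, right, down, right, down, right, right, up, up, right, down, down, down, down, left, down, right, down, down, down, left, down, right, down, down, left, left, up, left, up, up, right, up, up, left, up, left, down, down, down, down, down, down, left, up, left, left, down, right, down, right, right, right, right, right, right
Number of turns: 41

Solution:

┌─────┬─┬─────────────┬───┐
│A    │ │↱ → → → ↓    │↱ ↓│
│ ┌─╴ │ │ ┌─┬───┐ ╶─┐ │ ╷ │
│↓│   │ │↑│ │   │↳ ↓│ │↑│↓│
│ └─┐ ╵ │ │ │ ╷ │ ╷ └─┘ │ │
│↳ ↓│   │↑│ │ │ │ │↳ → ↑│↓│
├─╴ │ ┌─┘ ╵ │ │ └─┴─────┘ │
│↓ ↲│ │↱ ↑  │ │          ↓│
│ ╶─┴─┘ ╶─┬─┘ ├───────┬─╴ │
│↳ → → ↑  │   │       │↓ ↲│
├─────┬─╴ │ ╶─┴─┐ ╶─┐ │ ╶─┤
│     │   │     │↓ ↰│ │↳ ↓│
├───╴ │ ╶─┴───┐ │ ╷ └─┴─┐ │
│     │       │ │↓│↑ ↰  │↓│
│ ┌───┘ ┌───┐ │ │ └─┐ ╷ │ │
│ │     │   │ │ │↓  │↑│ │↓│
│ └─────┤ ╷ └─┘ │ ┌─┘ ├─┘ │
│       │ │     │↓│↱ ↑│↓ ↲│
├─────╴ │ ├─────┤ │ ╷ │ ╶─┤
│       │ │     │↓│↑│ │↳ ↓│
│ ╶───┬─┘ │ ╶───┤ │ └─┴─┐ │
│     │   │↓ ← ↰│↓│↑ ↰  │↓│
├───┐ ╵ ┌─┤ ╶─┐ ╵ ├─┐ ╶─┘ │
│   │   │ │↳ ↓│↑ ↲│ │↑ ← ↲│
│ ╷ └───┘ └─╴ └───┘ └─────┤
│ │          ↳ → → → → → B│
└─┴───────────────────────┘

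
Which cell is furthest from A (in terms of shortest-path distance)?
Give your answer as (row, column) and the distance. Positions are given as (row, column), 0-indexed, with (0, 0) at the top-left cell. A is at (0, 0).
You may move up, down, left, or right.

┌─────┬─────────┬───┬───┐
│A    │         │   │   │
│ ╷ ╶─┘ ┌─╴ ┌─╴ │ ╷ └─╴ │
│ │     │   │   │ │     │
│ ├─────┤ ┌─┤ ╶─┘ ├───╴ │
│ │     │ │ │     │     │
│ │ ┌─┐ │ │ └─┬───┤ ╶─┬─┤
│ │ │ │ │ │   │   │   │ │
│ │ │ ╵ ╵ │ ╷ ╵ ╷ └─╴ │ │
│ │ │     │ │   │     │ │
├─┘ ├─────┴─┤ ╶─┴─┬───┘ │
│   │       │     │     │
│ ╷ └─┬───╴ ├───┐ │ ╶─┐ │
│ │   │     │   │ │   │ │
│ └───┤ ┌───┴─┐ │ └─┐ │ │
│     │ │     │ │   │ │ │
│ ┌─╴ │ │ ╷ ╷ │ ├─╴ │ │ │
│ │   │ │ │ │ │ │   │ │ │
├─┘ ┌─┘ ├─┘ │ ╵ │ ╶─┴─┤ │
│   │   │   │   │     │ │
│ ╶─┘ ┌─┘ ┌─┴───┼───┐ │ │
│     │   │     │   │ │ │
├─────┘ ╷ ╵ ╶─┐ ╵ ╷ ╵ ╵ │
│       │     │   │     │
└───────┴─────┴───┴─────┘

Computing BFS distances from A to all cells:
Furthest cell: (6, 6)
Distance: 68 steps

Path from A to the furthest cell:

┌─────┬─────────┬───┬───┐
│A ↓  │↱ → → → ↓│↱ ↓│   │
│ ╷ ╶─┘ ┌─╴ ┌─╴ │ ╷ └─╴ │
│ │↳ → ↑│   │↓ ↲│↑│↳ → ↓│
│ ├─────┤ ┌─┤ ╶─┘ ├───╴ │
│ │     │ │ │↳ → ↑│↓ ← ↲│
│ │ ┌─┐ │ │ └─┬───┤ ╶─┬─┤
│ │ │ │ │ │   │↓ ↰│↳ ↓│ │
│ │ │ ╵ ╵ │ ╷ ╵ ╷ └─╴ │ │
│ │ │     │ │↓ ↲│↑ ← ↲│ │
├─┘ ├─────┴─┤ ╶─┴─┬───┘ │
│   │       │↳ → ↓│     │
│ ╷ └─┬───╴ ├───┐ │ ╶─┐ │
│ │   │     │B ↰│↓│   │ │
│ └───┤ ┌───┴─┐ │ └─┐ │ │
│     │ │  ↱ ↓│↑│↳ ↓│ │ │
│ ┌─╴ │ │ ╷ ╷ │ ├─╴ │ │ │
│ │   │ │ │↑│↓│↑│↓ ↲│ │ │
├─┘ ┌─┘ ├─┘ │ ╵ │ ╶─┴─┤ │
│   │   │↱ ↑│↳ ↑│↳ → ↓│ │
│ ╶─┘ ┌─┘ ┌─┴───┼───┐ │ │
│     │  ↑│↓ ← ↰│↓ ↰│↓│ │
├─────┘ ╷ ╵ ╶─┐ ╵ ╷ ╵ ╵ │
│       │↑ ↲  │↑ ↲│↑ ↲  │
└───────┴─────┴───┴─────┘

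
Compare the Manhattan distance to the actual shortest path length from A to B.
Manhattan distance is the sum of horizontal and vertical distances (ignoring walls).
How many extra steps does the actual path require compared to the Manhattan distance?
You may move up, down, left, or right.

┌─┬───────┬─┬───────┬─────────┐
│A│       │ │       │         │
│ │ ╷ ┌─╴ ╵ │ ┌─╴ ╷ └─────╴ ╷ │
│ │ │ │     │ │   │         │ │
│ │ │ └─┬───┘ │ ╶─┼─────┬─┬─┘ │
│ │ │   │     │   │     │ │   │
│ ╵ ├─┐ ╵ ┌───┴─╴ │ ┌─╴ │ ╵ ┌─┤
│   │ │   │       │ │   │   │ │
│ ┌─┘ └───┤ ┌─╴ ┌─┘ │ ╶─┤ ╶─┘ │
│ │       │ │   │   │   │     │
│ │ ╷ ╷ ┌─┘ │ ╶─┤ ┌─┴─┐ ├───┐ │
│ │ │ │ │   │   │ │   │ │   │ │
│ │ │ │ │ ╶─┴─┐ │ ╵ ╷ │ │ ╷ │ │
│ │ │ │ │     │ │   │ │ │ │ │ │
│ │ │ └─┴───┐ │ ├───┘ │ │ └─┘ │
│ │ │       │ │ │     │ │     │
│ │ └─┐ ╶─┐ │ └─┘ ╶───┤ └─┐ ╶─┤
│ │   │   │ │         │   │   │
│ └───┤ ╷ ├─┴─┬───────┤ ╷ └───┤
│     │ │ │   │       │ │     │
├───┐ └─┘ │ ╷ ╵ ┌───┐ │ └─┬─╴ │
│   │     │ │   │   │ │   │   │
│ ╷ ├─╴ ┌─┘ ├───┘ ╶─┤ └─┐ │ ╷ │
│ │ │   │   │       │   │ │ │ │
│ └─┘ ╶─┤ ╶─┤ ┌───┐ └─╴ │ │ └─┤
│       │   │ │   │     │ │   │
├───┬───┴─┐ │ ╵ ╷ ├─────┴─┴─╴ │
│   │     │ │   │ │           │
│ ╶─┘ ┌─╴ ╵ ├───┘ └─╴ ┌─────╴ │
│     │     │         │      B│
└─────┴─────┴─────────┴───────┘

Manhattan distance: |14 - 0| + |14 - 0| = 28
Actual path length: 72
Extra steps: 72 - 28 = 44

Solution:

┌─┬───────┬─┬───────┬─────────┐
│A│↱ ↓    │ │↱ → ↓  │         │
│ │ ╷ ┌─╴ ╵ │ ┌─╴ ╷ └─────╴ ╷ │
│↓│↑│↓│     │↑│↓ ↲│         │ │
│ │ │ └─┬───┘ │ ╶─┼─────┬─┬─┘ │
│↓│↑│↳ ↓│↱ → ↑│↳ ↓│↱ → ↓│ │   │
│ ╵ ├─┐ ╵ ┌───┴─╴ │ ┌─╴ │ ╵ ┌─┤
│↳ ↑│ │↳ ↑│↓ ← ← ↲│↑│↓ ↲│   │ │
│ ┌─┘ └───┤ ┌─╴ ┌─┘ │ ╶─┤ ╶─┘ │
│ │       │↓│   │↱ ↑│↳ ↓│     │
│ │ ╷ ╷ ┌─┘ │ ╶─┤ ┌─┴─┐ ├───┐ │
│ │ │ │ │↓ ↲│   │↑│↓ ↰│↓│   │ │
│ │ │ │ │ ╶─┴─┐ │ ╵ ╷ │ │ ╷ │ │
│ │ │ │ │↳ → ↓│ │↑ ↲│↑│↓│ │ │ │
│ │ │ └─┴───┐ │ ├───┘ │ │ └─┘ │
│ │ │       │↓│ │↱ → ↑│↓│     │
│ │ └─┐ ╶─┐ │ └─┘ ╶───┤ └─┐ ╶─┤
│ │   │   │ │↳ → ↑    │↳ ↓│   │
│ └───┤ ╷ ├─┴─┬───────┤ ╷ └───┤
│     │ │ │   │       │ │↳ → ↓│
├───┐ └─┘ │ ╷ ╵ ┌───┐ │ └─┬─╴ │
│   │     │ │   │   │ │   │↓ ↲│
│ ╷ ├─╴ ┌─┘ ├───┘ ╶─┤ └─┐ │ ╷ │
│ │ │   │   │       │   │ │↓│ │
│ └─┘ ╶─┤ ╶─┤ ┌───┐ └─╴ │ │ └─┤
│       │   │ │   │     │ │↳ ↓│
├───┬───┴─┐ │ ╵ ╷ ├─────┴─┴─╴ │
│   │     │ │   │ │          ↓│
│ ╶─┘ ┌─╴ ╵ ├───┘ └─╴ ┌─────╴ │
│     │     │         │      B│
└─────┴─────┴─────────┴───────┘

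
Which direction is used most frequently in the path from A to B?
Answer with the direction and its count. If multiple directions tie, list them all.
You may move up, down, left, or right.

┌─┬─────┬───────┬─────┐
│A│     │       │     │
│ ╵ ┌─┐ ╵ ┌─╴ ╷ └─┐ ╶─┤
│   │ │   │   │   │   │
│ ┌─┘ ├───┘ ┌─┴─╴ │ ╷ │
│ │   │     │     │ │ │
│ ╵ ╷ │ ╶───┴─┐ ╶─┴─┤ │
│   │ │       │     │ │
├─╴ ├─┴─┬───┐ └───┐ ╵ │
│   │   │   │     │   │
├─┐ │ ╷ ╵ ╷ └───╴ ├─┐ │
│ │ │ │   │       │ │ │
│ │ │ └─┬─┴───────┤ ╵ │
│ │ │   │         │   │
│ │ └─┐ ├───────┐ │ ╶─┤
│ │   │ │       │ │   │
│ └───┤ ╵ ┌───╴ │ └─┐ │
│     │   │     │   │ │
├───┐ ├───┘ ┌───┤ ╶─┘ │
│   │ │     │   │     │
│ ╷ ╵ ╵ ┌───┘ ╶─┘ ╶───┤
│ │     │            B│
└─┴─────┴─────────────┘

Directions: down, right, up, right, right, down, right, up, right, right, right, down, right, down, left, down, right, right, down, right, down, down, left, down, right, down, down, left, left, down, right, right
Counts: {'down': 12, 'right': 14, 'up': 2, 'left': 4}
Most common: right (14 times)

Solution:

┌─┬─────┬───────┬─────┐
│A│↱ → ↓│↱ → → ↓│     │
│ ╵ ┌─┐ ╵ ┌─╴ ╷ └─┐ ╶─┤
│↳ ↑│ │↳ ↑│   │↳ ↓│   │
│ ┌─┘ ├───┘ ┌─┴─╴ │ ╷ │
│ │   │     │  ↓ ↲│ │ │
│ ╵ ╷ │ ╶───┴─┐ ╶─┴─┤ │
│   │ │       │↳ → ↓│ │
├─╴ ├─┴─┬───┐ └───┐ ╵ │
│   │   │   │     │↳ ↓│
├─┐ │ ╷ ╵ ╷ └───╴ ├─┐ │
│ │ │ │   │       │ │↓│
│ │ │ └─┬─┴───────┤ ╵ │
│ │ │   │         │↓ ↲│
│ │ └─┐ ├───────┐ │ ╶─┤
│ │   │ │       │ │↳ ↓│
│ └───┤ ╵ ┌───╴ │ └─┐ │
│     │   │     │   │↓│
├───┐ ├───┘ ┌───┤ ╶─┘ │
│   │ │     │   │↓ ← ↲│
│ ╷ ╵ ╵ ┌───┘ ╶─┘ ╶───┤
│ │     │        ↳ → B│
└─┴─────┴─────────────┘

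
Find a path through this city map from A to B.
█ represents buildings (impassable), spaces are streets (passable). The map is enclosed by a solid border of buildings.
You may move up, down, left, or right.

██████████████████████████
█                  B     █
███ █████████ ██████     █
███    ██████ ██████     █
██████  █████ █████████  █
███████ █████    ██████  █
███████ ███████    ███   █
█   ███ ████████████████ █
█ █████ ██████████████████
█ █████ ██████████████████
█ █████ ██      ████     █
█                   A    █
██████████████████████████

Finding the shortest path from A to B:
Movement: cardinal only
Path length: 43 steps
Directions: left → left → left → left → left → left → left → left → left → left → left → left → left → up → up → up → up → up → up → up → left → up → left → left → left → up → up → right → right → right → right → right → right → right → right → right → right → right → right → right → right → right → right

Solution:

██████████████████████████
█  ↱→→→→→→→→→→→→→→→B     █
███↑█████████ ██████     █
███↑←←↰██████ ██████     █
██████↑↰█████ █████████  █
███████↑█████    ██████  █
███████↑███████    ███   █
█   ███↑████████████████ █
█ █████↑██████████████████
█ █████↑██████████████████
█ █████↑██      ████     █
█      ↑←←←←←←←←←←←←A    █
██████████████████████████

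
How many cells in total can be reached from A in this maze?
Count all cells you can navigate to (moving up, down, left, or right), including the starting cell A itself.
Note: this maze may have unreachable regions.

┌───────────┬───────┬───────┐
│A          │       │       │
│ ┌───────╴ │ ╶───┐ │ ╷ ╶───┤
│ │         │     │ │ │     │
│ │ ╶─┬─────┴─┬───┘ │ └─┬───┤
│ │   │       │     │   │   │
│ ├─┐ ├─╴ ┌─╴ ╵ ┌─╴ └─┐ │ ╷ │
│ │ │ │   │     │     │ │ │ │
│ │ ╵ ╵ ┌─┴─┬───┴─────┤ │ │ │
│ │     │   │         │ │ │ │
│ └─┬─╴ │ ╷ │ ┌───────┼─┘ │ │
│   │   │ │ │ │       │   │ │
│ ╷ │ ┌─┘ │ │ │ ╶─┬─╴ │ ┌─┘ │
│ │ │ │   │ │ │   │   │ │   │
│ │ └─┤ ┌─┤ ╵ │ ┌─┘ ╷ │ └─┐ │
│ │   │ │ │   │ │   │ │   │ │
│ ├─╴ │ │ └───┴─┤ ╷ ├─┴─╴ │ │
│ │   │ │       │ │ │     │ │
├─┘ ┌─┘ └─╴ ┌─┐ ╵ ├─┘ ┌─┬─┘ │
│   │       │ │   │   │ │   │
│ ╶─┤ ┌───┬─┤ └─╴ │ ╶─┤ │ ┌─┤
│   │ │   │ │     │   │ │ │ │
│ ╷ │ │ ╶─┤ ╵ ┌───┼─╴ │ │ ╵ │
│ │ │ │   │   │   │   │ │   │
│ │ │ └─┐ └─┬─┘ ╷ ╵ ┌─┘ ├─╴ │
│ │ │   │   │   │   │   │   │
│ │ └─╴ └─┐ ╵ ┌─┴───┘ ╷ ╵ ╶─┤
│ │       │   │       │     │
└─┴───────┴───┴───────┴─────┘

Using BFS/flood-fill to find all reachable cells from A:
Maze size: 14 × 14 = 196 total cells
71 cell(s) are walled off and cannot be reached from A.
Reachable cells: 125

Reachable region (· marks reachable cells):

┌───────────┬───────┬───────┐
│A · · · · ·│· · · ·│       │
│ ┌───────╴ │ ╶───┐ │ ╷ ╶───┤
│·│· · · · ·│· · ·│·│ │     │
│ │ ╶─┬─────┴─┬───┘ │ └─┬───┤
│·│· ·│· · · ·│· · ·│   │   │
│ ├─┐ ├─╴ ┌─╴ ╵ ┌─╴ └─┐ │ ╷ │
│·│·│·│· ·│· · ·│· · ·│ │ │ │
│ │ ╵ ╵ ┌─┴─┬───┴─────┤ │ │ │
│·│· · ·│· ·│· · · · ·│ │ │ │
│ └─┬─╴ │ ╷ │ ┌───────┼─┘ │ │
│· ·│· ·│·│·│·│· · · ·│   │ │
│ ╷ │ ┌─┘ │ │ │ ╶─┬─╴ │ ┌─┘ │
│·│·│·│· ·│·│·│· ·│· ·│ │   │
│ │ └─┤ ┌─┤ ╵ │ ┌─┘ ╷ │ └─┐ │
│·│· ·│·│·│· ·│·│· ·│·│   │ │
│ ├─╴ │ │ └───┴─┤ ╷ ├─┴─╴ │ │
│·│· ·│·│· · · ·│·│·│     │ │
├─┘ ┌─┘ └─╴ ┌─┐ ╵ ├─┘ ┌─┬─┘ │
│· ·│· · · ·│·│· ·│   │ │   │
│ ╶─┤ ┌───┬─┤ └─╴ │ ╶─┤ │ ┌─┤
│· ·│·│   │·│· · ·│   │ │ │ │
│ ╷ │ │ ╶─┤ ╵ ┌───┼─╴ │ │ ╵ │
│·│·│·│   │· ·│   │   │ │   │
│ │ │ └─┐ └─┬─┘ ╷ ╵ ┌─┘ ├─╴ │
│·│·│· ·│   │   │   │   │   │
│ │ └─╴ └─┐ ╵ ┌─┴───┘ ╷ ╵ ╶─┤
│·│· · · ·│   │       │     │
└─┴───────┴───┴───────┴─────┘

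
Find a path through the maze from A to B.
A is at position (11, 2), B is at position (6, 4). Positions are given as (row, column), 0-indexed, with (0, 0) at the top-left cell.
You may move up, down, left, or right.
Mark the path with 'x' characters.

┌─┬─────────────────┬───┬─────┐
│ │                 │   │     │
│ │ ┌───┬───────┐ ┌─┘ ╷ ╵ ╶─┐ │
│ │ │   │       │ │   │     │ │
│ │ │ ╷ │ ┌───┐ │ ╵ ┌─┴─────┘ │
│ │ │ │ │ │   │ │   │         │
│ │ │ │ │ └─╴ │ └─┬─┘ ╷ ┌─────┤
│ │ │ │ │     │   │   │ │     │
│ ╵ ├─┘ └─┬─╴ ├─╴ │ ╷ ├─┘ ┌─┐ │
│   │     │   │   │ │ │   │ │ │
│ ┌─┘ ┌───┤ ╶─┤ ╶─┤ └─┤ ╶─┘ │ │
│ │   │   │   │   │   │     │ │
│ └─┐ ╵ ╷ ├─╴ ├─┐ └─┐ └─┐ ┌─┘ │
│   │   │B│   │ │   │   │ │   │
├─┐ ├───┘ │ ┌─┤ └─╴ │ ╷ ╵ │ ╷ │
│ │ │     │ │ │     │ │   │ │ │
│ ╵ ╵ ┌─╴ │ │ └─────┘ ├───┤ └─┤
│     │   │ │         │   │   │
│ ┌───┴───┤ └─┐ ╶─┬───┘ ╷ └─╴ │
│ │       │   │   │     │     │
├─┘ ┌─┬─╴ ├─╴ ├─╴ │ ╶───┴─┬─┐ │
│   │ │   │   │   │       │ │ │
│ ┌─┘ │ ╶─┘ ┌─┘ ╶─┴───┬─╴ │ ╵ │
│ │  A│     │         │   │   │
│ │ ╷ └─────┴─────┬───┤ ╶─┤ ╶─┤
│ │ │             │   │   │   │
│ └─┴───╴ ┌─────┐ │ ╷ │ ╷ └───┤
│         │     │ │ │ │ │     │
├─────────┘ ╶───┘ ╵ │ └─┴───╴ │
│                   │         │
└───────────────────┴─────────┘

Finding the shortest path from (11, 2) to (6, 4):
Path length: 103 steps
Directions: down → right → right → right → right → right → right → down → down → right → up → up → right → down → down → right → right → right → right → up → left → left → up → left → up → right → up → left → left → left → up → right → right → up → right → down → right → right → up → left → up → up → right → up → up → up → left → left → down → left → down → right → down → down → left → up → left → up → left → up → up → right → up → right → right → right → right → up → up → left → left → down → left → up → left → down → left → down → left → up → up → left → left → left → left → left → left → left → down → down → down → down → left → down → down → right → down → down → right → up → right → right → up

Solution:

┌─┬─────────────────┬───┬─────┐
│ │x x x x x x x x  │x x│x x x│
│ │ ┌───┬───────┐ ┌─┘ ╷ ╵ ╶─┐ │
│ │x│   │       │x│x x│x x  │x│
│ │ │ ╷ │ ┌───┐ │ ╵ ┌─┴─────┘ │
│ │x│ │ │ │   │ │x x│x x x x x│
│ │ │ │ │ └─╴ │ └─┬─┘ ╷ ┌─────┤
│ │x│ │ │     │   │x x│ │x x x│
│ ╵ ├─┘ └─┬─╴ ├─╴ │ ╷ ├─┘ ┌─┐ │
│x x│     │   │   │x│ │x x│ │x│
│ ┌─┘ ┌───┤ ╶─┤ ╶─┤ └─┤ ╶─┘ │ │
│x│   │   │   │   │x x│x x  │x│
│ └─┐ ╵ ╷ ├─╴ ├─┐ └─┐ └─┐ ┌─┘ │
│x x│   │B│   │ │   │x x│x│x x│
├─┐ ├───┘ │ ┌─┤ └─╴ │ ╷ ╵ │ ╷ │
│ │x│x x x│ │ │     │ │x x│x│ │
│ ╵ ╵ ┌─╴ │ │ └─────┘ ├───┤ └─┤
│  x x│   │ │         │x x│x x│
│ ┌───┴───┤ └─┐ ╶─┬───┘ ╷ └─╴ │
│ │       │   │   │x x x│x x x│
├─┘ ┌─┬─╴ ├─╴ ├─╴ │ ╶───┴─┬─┐ │
│   │ │   │   │   │x x x x│ │ │
│ ┌─┘ │ ╶─┘ ┌─┘ ╶─┴───┬─╴ │ ╵ │
│ │  A│     │         │x x│   │
│ │ ╷ └─────┴─────┬───┤ ╶─┤ ╶─┤
│ │ │x x x x x x x│x x│x x│   │
│ └─┴───╴ ┌─────┐ │ ╷ │ ╷ └───┤
│         │     │x│x│x│ │x x x│
├─────────┘ ╶───┘ ╵ │ └─┴───╴ │
│                x x│x x x x x│
└───────────────────┴─────────┘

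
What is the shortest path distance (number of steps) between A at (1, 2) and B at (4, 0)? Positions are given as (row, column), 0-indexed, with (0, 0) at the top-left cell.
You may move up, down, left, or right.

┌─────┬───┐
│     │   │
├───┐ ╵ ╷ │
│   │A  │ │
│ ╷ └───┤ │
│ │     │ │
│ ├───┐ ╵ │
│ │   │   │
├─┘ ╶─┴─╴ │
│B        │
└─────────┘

Finding path from (1, 2) to (4, 0):
Path: (1,2) → (1,3) → (0,3) → (0,4) → (1,4) → (2,4) → (3,4) → (4,4) → (4,3) → (4,2) → (4,1) → (4,0)
Distance: 11 steps

Solution:

┌─────┬───┐
│     │↱ ↓│
├───┐ ╵ ╷ │
│   │A ↑│↓│
│ ╷ └───┤ │
│ │     │↓│
│ ├───┐ ╵ │
│ │   │  ↓│
├─┘ ╶─┴─╴ │
│B ← ← ← ↲│
└─────────┘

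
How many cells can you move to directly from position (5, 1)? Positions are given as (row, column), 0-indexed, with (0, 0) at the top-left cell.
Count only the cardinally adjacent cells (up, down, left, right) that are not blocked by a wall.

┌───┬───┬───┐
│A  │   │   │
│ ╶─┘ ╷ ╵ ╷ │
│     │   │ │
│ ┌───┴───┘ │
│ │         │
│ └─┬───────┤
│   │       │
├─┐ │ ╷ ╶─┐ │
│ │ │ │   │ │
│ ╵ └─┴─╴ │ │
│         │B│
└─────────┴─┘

Checking passable neighbors of (5, 1):
Neighbors: (4, 1), (5, 0), (5, 2)
Count: 3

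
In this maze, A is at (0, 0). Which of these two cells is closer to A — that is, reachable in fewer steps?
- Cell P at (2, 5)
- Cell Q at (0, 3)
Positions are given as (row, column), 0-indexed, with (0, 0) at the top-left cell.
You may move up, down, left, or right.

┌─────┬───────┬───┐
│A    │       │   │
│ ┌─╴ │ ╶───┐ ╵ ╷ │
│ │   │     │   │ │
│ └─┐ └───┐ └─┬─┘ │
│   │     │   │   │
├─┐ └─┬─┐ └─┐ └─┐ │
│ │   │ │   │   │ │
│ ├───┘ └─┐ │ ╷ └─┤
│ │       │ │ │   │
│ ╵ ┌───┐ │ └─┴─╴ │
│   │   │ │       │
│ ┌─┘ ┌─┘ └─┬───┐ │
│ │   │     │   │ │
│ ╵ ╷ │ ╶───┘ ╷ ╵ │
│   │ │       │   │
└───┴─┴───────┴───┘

Shortest path A → P at (2, 5): 19 steps
Shortest path A → Q at (0, 3): 23 steps

P is closer (19 steps vs 23 steps).

Path to P:

┌─────┬───────┬───┐
│A → ↓│       │   │
│ ┌─╴ │ ╶───┐ ╵ ╷ │
│ │  ↓│     │   │ │
│ └─┐ └───┐ └─┬─┘ │
│   │↳ → ↓│P ↰│   │
├─┐ └─┬─┐ └─┐ └─┐ │
│ │   │ │↳ ↓│↑ ↰│ │
│ ├───┘ └─┐ │ ╷ └─┤
│ │       │↓│ │↑ ↰│
│ ╵ ┌───┐ │ └─┴─╴ │
│   │   │ │↳ → → ↑│
│ ┌─┘ ┌─┘ └─┬───┐ │
│ │   │     │   │ │
│ ╵ ╷ │ ╶───┘ ╷ ╵ │
│   │ │       │   │
└───┴─┴───────┴───┘

Path to Q:

┌─────┬───────┬───┐
│A → ↓│Q      │   │
│ ┌─╴ │ ╶───┐ ╵ ╷ │
│ │  ↓│↑ ← ↰│   │ │
│ └─┐ └───┐ └─┬─┘ │
│   │↳ → ↓│↑ ↰│   │
├─┐ └─┬─┐ └─┐ └─┐ │
│ │   │ │↳ ↓│↑ ↰│ │
│ ├───┘ └─┐ │ ╷ └─┤
│ │       │↓│ │↑ ↰│
│ ╵ ┌───┐ │ └─┴─╴ │
│   │   │ │↳ → → ↑│
│ ┌─┘ ┌─┘ └─┬───┐ │
│ │   │     │   │ │
│ ╵ ╷ │ ╶───┘ ╷ ╵ │
│   │ │       │   │
└───┴─┴───────┴───┘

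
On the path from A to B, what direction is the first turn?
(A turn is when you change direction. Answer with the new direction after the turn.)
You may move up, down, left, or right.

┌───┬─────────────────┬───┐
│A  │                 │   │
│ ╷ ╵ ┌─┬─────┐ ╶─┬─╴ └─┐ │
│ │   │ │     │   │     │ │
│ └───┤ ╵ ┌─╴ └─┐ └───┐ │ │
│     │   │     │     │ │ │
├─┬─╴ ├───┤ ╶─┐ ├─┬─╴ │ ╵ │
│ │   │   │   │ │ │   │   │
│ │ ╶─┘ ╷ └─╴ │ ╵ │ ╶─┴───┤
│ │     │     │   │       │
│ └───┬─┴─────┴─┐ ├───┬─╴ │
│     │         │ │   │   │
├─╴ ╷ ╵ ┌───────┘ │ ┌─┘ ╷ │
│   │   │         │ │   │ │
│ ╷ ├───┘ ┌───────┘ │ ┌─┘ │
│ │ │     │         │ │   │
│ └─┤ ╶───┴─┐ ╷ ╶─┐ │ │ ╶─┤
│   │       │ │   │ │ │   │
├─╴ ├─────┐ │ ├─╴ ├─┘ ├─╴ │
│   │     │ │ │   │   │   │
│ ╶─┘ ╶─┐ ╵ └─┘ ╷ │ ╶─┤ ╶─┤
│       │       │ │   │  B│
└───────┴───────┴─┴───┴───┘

Directions: right, down, right, up, right, right, right, right, right, down, right, down, right, right, down, left, down, right, right, right, down, down, down, left, down, right, down, left, down, right
First turn direction: down

Solution:

┌───┬─────────────────┬───┐
│A ↓│↱ → → → → ↓      │   │
│ ╷ ╵ ┌─┬─────┐ ╶─┬─╴ └─┐ │
│ │↳ ↑│ │     │↳ ↓│     │ │
│ └───┤ ╵ ┌─╴ └─┐ └───┐ │ │
│     │   │     │↳ → ↓│ │ │
├─┬─╴ ├───┤ ╶─┐ ├─┬─╴ │ ╵ │
│ │   │   │   │ │ │↓ ↲│   │
│ │ ╶─┘ ╷ └─╴ │ ╵ │ ╶─┴───┤
│ │     │     │   │↳ → → ↓│
│ └───┬─┴─────┴─┐ ├───┬─╴ │
│     │         │ │   │  ↓│
├─╴ ╷ ╵ ┌───────┘ │ ┌─┘ ╷ │
│   │   │         │ │   │↓│
│ ╷ ├───┘ ┌───────┘ │ ┌─┘ │
│ │ │     │         │ │↓ ↲│
│ └─┤ ╶───┴─┐ ╷ ╶─┐ │ │ ╶─┤
│   │       │ │   │ │ │↳ ↓│
├─╴ ├─────┐ │ ├─╴ ├─┘ ├─╴ │
│   │     │ │ │   │   │↓ ↲│
│ ╶─┘ ╶─┐ ╵ └─┘ ╷ │ ╶─┤ ╶─┤
│       │       │ │   │↳ B│
└───────┴───────┴─┴───┴───┘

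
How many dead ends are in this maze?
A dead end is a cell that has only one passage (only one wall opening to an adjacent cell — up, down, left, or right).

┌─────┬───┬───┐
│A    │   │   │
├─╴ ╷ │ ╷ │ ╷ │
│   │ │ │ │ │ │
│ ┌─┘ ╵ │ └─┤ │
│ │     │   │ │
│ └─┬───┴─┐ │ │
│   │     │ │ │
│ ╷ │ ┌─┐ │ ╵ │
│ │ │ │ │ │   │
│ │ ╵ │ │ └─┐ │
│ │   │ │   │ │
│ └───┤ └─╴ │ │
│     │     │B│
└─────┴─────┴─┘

Checking each cell for number of passages:

Dead ends found at positions:
  (0, 0)
  (1, 5)
  (2, 1)
  (4, 3)
  (6, 2)
  (6, 6)
Total dead ends: 6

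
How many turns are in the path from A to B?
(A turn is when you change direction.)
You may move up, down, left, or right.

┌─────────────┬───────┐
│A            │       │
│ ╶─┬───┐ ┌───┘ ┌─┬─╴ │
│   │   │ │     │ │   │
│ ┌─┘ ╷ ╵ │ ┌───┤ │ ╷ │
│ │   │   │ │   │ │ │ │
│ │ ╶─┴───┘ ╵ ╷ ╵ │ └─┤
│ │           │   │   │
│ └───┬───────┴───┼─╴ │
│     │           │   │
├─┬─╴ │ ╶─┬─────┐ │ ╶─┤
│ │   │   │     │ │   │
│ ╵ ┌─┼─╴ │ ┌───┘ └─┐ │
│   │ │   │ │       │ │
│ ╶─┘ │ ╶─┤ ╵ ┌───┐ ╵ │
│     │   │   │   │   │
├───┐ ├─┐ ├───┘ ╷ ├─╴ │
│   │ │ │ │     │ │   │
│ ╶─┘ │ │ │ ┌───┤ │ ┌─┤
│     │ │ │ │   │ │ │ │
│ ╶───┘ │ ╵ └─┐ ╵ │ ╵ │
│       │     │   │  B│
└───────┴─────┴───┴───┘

Directions: right, right, right, right, down, down, left, up, left, down, left, down, right, right, right, right, up, up, right, right, up, right, right, right, down, left, down, down, right, down, left, down, right, down, down, down, left, down, down, right
Number of turns: 24

Solution:

┌─────────────┬───────┐
│A → → → ↓    │↱ → → ↓│
│ ╶─┬───┐ ┌───┘ ┌─┬─╴ │
│   │↓ ↰│↓│↱ → ↑│ │↓ ↲│
│ ┌─┘ ╷ ╵ │ ┌───┤ │ ╷ │
│ │↓ ↲│↑ ↲│↑│   │ │↓│ │
│ │ ╶─┴───┘ ╵ ╷ ╵ │ └─┤
│ │↳ → → → ↑  │   │↳ ↓│
│ └───┬───────┴───┼─╴ │
│     │           │↓ ↲│
├─┬─╴ │ ╶─┬─────┐ │ ╶─┤
│ │   │   │     │ │↳ ↓│
│ ╵ ┌─┼─╴ │ ┌───┘ └─┐ │
│   │ │   │ │       │↓│
│ ╶─┘ │ ╶─┤ ╵ ┌───┐ ╵ │
│     │   │   │   │  ↓│
├───┐ ├─┐ ├───┘ ╷ ├─╴ │
│   │ │ │ │     │ │↓ ↲│
│ ╶─┘ │ │ │ ┌───┤ │ ┌─┤
│     │ │ │ │   │ │↓│ │
│ ╶───┘ │ ╵ └─┐ ╵ │ ╵ │
│       │     │   │↳ B│
└───────┴─────┴───┴───┘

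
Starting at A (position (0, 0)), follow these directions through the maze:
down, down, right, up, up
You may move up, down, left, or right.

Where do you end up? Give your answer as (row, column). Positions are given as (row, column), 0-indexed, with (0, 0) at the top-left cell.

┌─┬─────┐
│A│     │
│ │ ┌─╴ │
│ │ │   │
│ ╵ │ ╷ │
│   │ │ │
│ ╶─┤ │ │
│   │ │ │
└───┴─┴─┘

Following directions step by step:
Start: (0, 0)
  down: (0, 0) → (1, 0)
  down: (1, 0) → (2, 0)
  right: (2, 0) → (2, 1)
  up: (2, 1) → (1, 1)
  up: (1, 1) → (0, 1)
Final position: (0, 1)

Path taken:

┌─┬─────┐
│A│B    │
│ │ ┌─╴ │
│↓│↑│   │
│ ╵ │ ╷ │
│↳ ↑│ │ │
│ ╶─┤ │ │
│   │ │ │
└───┴─┴─┘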